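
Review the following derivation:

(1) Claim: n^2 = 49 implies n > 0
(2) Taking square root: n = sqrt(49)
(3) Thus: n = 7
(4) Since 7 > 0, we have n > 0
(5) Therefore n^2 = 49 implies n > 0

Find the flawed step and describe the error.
Step 2: Taking square root: n = sqrt(49)

Step 2 takes the square root and assumes the positive root only. The equation n^2 = 49 actually has two solutions: n = 7 and n = -7. The proof silently assumes n > 0 without justification, then uses this assumption to conclude n > 0, which is circular. The counterexample n = -7 shows the claim is false.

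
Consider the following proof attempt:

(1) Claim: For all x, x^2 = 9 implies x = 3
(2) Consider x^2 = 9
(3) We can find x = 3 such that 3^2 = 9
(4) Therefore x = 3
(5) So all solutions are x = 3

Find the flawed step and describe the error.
Step 4: Therefore x = 3

Step 4 incorrectly concludes that x = 3 is the only solution. The proof shows that x = 3 is A solution (existence), but does not show it is the ONLY solution (uniqueness). In fact, x = -3 is also a solution since (-3)^2 = 9. Finding one solution doesn't prove there are no others.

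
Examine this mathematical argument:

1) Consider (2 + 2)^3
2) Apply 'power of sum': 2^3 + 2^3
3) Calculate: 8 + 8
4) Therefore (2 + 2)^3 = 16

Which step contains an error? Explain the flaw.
Step 2: Apply 'power of sum': 2^3 + 2^3

Step 2 incorrectly applies a non-existent rule '(a+b)^n = a^n + b^n'. This is false in general. The correct expansion uses the binomial theorem. The actual value is (2 + 2)^3 = 4^3 = 64, not 16.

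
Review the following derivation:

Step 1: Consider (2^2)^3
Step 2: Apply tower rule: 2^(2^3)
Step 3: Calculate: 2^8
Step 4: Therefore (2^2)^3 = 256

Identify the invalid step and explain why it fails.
Step 2: Apply tower rule: 2^(2^3)

Step 2 incorrectly states that (a^b)^c = a^(b^c). The correct rule is (a^b)^c = a^(b×c). The actual value is (2^2)^3 = 2^6 = 64, not 2^8 = 256.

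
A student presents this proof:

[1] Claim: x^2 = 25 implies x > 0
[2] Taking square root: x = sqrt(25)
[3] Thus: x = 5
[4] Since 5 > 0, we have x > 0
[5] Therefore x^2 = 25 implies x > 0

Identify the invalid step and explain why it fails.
Step 2: Taking square root: x = sqrt(25)

Step 2 takes the square root and assumes the positive root only. The equation x^2 = 25 actually has two solutions: x = 5 and x = -5. The proof silently assumes x > 0 without justification, then uses this assumption to conclude x > 0, which is circular. The counterexample x = -5 shows the claim is false.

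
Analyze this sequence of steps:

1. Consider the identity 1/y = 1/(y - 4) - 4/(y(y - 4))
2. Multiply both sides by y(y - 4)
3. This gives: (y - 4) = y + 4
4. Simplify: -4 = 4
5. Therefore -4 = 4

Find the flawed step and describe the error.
Step 3: This gives: (y - 4) = y + 4

Step 3 makes a sign error when clearing denominators. Multiplying -4/(y(y - 4)) by y(y - 4) gives -4, not +4. The correct result is (y - 4) = y - 4, which is trivially true, not (y - 4) = y + 4. (Step 1 is a valid identity: 1/(y - 4) - 4/(y(y - 4)) = (y - 4)/(y(y - 4)) = 1/y.)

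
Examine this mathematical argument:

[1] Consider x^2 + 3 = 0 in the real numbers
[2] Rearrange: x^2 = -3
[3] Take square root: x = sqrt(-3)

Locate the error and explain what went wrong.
Step 3: Take square root: x = sqrt(-3)

Step 3 takes the square root of -3, which is negative. In the real number system, the square root of a negative number is undefined. The equation x^2 + 3 = 0 has no real solutions. Square roots of negative numbers only exist in the complex numbers.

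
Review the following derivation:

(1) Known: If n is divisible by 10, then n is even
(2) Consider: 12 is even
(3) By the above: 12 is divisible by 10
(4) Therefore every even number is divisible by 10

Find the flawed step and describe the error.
Step 3: By the above: 12 is divisible by 10

Step 3 commits the fallacy of affirming the consequent. The known fact 'divisible by 10 → even' does NOT imply 'even → divisible by 10'. That would be the converse, which is false. For example, 12 is even but 12 ÷ 10 = 1.20, which is not an integer.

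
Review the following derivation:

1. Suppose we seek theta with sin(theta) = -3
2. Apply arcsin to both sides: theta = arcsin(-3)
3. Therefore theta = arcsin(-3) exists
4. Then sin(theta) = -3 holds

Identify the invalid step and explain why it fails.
Step 2: Apply arcsin to both sides: theta = arcsin(-3)

Step 2 applies arcsin to -3. However, arcsin(x) is only defined for x in [-1, 1] because sin(theta) can only produce values in that range. Since |-3| > 1, arcsin(-3) is undefined. There is no angle whose sine equals -3.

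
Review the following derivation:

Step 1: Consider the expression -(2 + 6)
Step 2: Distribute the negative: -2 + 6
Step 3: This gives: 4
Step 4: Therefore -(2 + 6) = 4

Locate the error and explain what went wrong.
Step 2: Distribute the negative: -2 + 6

Step 2 incorrectly distributes the negative sign. The correct distribution is -(2 + 6) = -2 - 6 = -8. The negative must be applied to both terms, not just the first. The error treats -(2 + 6) as -2 + 6, which equals 4 instead of -8.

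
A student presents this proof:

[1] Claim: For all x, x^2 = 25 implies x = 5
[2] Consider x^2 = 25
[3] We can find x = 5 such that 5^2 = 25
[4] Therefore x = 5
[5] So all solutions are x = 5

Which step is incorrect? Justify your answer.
Step 4: Therefore x = 5

Step 4 incorrectly concludes that x = 5 is the only solution. The proof shows that x = 5 is A solution (existence), but does not show it is the ONLY solution (uniqueness). In fact, x = -5 is also a solution since (-5)^2 = 25. Finding one solution doesn't prove there are no others.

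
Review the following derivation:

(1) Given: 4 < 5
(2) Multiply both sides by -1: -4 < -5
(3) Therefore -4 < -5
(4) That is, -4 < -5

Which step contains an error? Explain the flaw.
Step 2: Multiply both sides by -1: -4 < -5

Step 2 multiplies both sides by -1 but fails to reverse the inequality sign. When multiplying (or dividing) an inequality by a negative number, the direction must be reversed. Since 4 < 5, we should get -4 > -5, i.e., -4 > -5.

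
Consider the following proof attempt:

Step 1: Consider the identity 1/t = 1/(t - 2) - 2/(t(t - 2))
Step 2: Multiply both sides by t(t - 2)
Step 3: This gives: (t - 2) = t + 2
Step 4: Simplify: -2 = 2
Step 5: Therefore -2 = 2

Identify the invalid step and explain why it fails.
Step 3: This gives: (t - 2) = t + 2

Step 3 makes a sign error when clearing denominators. Multiplying -2/(t(t - 2)) by t(t - 2) gives -2, not +2. The correct result is (t - 2) = t - 2, which is trivially true, not (t - 2) = t + 2. (Step 1 is a valid identity: 1/(t - 2) - 2/(t(t - 2)) = (t - 2)/(t(t - 2)) = 1/t.)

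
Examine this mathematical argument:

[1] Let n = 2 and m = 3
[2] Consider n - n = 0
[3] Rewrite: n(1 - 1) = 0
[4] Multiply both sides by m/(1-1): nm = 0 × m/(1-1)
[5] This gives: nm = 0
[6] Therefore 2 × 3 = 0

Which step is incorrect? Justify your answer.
Step 4: Multiply both sides by m/(1-1): nm = 0 × m/(1-1)

Step 4 multiplies both sides by m/(1-1). However, 1-1 = 0, so this is multiplication by m/0, which is undefined. We cannot multiply by an undefined expression.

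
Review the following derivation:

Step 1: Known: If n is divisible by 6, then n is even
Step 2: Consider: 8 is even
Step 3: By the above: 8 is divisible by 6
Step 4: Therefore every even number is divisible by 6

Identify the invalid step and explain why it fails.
Step 3: By the above: 8 is divisible by 6

Step 3 commits the fallacy of affirming the consequent. The known fact 'divisible by 6 → even' does NOT imply 'even → divisible by 6'. That would be the converse, which is false. For example, 8 is even but 8 ÷ 6 = 1.33, which is not an integer.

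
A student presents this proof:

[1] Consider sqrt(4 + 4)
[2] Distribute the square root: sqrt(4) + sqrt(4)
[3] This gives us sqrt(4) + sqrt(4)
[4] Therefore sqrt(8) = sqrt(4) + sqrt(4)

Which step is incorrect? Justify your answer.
Step 2: Distribute the square root: sqrt(4) + sqrt(4)

Step 2 incorrectly 'distributes' the square root over addition. The square root function does not distribute: sqrt(a + b) ≠ sqrt(a) + sqrt(b). In fact, sqrt(4 + 4) = sqrt(8) ≈ 2.8284, while sqrt(4) + sqrt(4) ≈ 4.0000.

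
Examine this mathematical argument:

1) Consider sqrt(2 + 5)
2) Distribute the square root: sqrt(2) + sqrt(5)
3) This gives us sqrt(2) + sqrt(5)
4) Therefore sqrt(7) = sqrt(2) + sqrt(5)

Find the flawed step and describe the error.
Step 2: Distribute the square root: sqrt(2) + sqrt(5)

Step 2 incorrectly 'distributes' the square root over addition. The square root function does not distribute: sqrt(a + b) ≠ sqrt(a) + sqrt(b). In fact, sqrt(2 + 5) = sqrt(7) ≈ 2.6458, while sqrt(2) + sqrt(5) ≈ 3.6503.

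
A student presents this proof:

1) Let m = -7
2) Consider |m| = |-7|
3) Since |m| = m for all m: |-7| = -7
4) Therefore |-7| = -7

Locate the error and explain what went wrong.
Step 3: Since |m| = m for all m: |-7| = -7

Step 3 incorrectly states that |m| = m for all m. The correct definition is |m| = m when m >= 0, and |m| = -m when m < 0. Since -7 < 0, we have |-7| = -(-7) = 7, not -7.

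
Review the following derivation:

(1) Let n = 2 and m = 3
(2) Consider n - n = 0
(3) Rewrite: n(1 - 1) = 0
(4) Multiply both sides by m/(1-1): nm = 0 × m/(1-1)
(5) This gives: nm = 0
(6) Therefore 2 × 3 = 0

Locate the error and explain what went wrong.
Step 4: Multiply both sides by m/(1-1): nm = 0 × m/(1-1)

Step 4 multiplies both sides by m/(1-1). However, 1-1 = 0, so this is multiplication by m/0, which is undefined. We cannot multiply by an undefined expression.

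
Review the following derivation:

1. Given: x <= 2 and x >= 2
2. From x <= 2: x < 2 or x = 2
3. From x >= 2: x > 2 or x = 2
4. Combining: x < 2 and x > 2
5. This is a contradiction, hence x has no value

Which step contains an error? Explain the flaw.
Step 4: Combining: x < 2 and x > 2

Step 4 incorrectly combines the conditions. From x <= 2 and x >= 2, the intersection is x = 2. The error treats the 'or' cases as 'and' requirements. The correct conclusion is that x = 2 is the unique solution, not that no solution exists.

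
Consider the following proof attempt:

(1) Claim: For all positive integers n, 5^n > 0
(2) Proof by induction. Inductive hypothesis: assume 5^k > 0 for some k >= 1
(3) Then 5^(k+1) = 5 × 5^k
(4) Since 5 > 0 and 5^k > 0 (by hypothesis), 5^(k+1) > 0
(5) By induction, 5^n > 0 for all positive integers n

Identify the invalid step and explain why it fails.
Step 5: By induction, 5^n > 0 for all positive integers n

Step 5 concludes the proof by induction, but no base case was ever established. A valid induction proof requires: (1) a base case proving 5^1 > 0, and (2) an inductive step showing IF 5^k > 0 THEN 5^(k+1) > 0. Steps 2-4 correctly establish the inductive step, but without the base case the conclusion in step 5 does not follow.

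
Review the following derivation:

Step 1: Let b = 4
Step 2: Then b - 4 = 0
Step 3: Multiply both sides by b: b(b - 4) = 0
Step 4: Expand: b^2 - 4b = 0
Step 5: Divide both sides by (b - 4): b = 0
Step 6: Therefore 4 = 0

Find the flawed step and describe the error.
Step 5: Divide both sides by (b - 4): b = 0

Step 5 divides both sides by (b - 4). However, since b = 4, we have (b - 4) = 0. Division by zero is undefined, making this step invalid.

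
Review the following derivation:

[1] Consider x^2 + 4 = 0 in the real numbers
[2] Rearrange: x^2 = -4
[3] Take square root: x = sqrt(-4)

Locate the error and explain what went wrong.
Step 3: Take square root: x = sqrt(-4)

Step 3 takes the square root of -4, which is negative. In the real number system, the square root of a negative number is undefined. The equation x^2 + 4 = 0 has no real solutions. Square roots of negative numbers only exist in the complex numbers.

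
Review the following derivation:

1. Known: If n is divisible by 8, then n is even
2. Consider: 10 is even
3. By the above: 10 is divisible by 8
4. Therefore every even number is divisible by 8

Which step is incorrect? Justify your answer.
Step 3: By the above: 10 is divisible by 8

Step 3 commits the fallacy of affirming the consequent. The known fact 'divisible by 8 → even' does NOT imply 'even → divisible by 8'. That would be the converse, which is false. For example, 10 is even but 10 ÷ 8 = 1.25, which is not an integer.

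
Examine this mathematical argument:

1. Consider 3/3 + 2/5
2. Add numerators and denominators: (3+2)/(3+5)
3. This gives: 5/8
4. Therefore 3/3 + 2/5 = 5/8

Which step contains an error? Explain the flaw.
Step 2: Add numerators and denominators: (3+2)/(3+5)

Step 2 incorrectly adds fractions by separately adding numerators and denominators. This is wrong. The correct method requires a common denominator: 3/3 + 2/5 = (3×5 + 2×3)/(3×5) = 21/15 = 7/5. The method used gives 5/8, which is different.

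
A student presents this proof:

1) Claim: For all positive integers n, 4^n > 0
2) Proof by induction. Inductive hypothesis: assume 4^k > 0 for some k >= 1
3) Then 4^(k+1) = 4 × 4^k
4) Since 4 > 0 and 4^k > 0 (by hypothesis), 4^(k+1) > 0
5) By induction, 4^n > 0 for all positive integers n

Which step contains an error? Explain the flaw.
Step 5: By induction, 4^n > 0 for all positive integers n

Step 5 concludes the proof by induction, but no base case was ever established. A valid induction proof requires: (1) a base case proving 4^1 > 0, and (2) an inductive step showing IF 4^k > 0 THEN 4^(k+1) > 0. Steps 2-4 correctly establish the inductive step, but without the base case the conclusion in step 5 does not follow.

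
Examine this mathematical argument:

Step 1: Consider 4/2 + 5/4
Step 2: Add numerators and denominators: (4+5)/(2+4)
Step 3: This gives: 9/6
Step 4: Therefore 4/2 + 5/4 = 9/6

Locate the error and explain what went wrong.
Step 2: Add numerators and denominators: (4+5)/(2+4)

Step 2 incorrectly adds fractions by separately adding numerators and denominators. This is wrong. The correct method requires a common denominator: 4/2 + 5/4 = (4×4 + 5×2)/(2×4) = 26/8 = 13/4. The method used gives 9/6, which is different.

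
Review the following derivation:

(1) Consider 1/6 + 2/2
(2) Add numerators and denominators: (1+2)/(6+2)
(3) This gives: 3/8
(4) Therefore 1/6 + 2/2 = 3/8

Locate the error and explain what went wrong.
Step 2: Add numerators and denominators: (1+2)/(6+2)

Step 2 incorrectly adds fractions by separately adding numerators and denominators. This is wrong. The correct method requires a common denominator: 1/6 + 2/2 = (1×2 + 2×6)/(6×2) = 14/12 = 7/6. The method used gives 3/8, which is different.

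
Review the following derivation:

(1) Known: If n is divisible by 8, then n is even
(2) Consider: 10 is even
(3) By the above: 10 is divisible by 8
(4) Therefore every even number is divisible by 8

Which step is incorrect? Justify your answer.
Step 3: By the above: 10 is divisible by 8

Step 3 commits the fallacy of affirming the consequent. The known fact 'divisible by 8 → even' does NOT imply 'even → divisible by 8'. That would be the converse, which is false. For example, 10 is even but 10 ÷ 8 = 1.25, which is not an integer.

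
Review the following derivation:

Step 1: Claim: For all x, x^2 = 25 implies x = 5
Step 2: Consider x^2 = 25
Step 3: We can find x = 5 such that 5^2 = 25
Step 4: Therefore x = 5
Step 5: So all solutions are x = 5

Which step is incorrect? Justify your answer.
Step 4: Therefore x = 5

Step 4 incorrectly concludes that x = 5 is the only solution. The proof shows that x = 5 is A solution (existence), but does not show it is the ONLY solution (uniqueness). In fact, x = -5 is also a solution since (-5)^2 = 25. Finding one solution doesn't prove there are no others.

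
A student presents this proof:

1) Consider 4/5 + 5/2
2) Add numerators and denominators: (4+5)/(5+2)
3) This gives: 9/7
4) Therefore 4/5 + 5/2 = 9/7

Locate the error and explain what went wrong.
Step 2: Add numerators and denominators: (4+5)/(5+2)

Step 2 incorrectly adds fractions by separately adding numerators and denominators. This is wrong. The correct method requires a common denominator: 4/5 + 5/2 = (4×2 + 5×5)/(5×2) = 33/10 = 33/10. The method used gives 9/7, which is different.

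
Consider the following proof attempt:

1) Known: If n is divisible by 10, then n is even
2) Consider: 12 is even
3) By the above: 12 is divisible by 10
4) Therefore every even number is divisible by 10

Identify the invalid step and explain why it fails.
Step 3: By the above: 12 is divisible by 10

Step 3 commits the fallacy of affirming the consequent. The known fact 'divisible by 10 → even' does NOT imply 'even → divisible by 10'. That would be the converse, which is false. For example, 12 is even but 12 ÷ 10 = 1.20, which is not an integer.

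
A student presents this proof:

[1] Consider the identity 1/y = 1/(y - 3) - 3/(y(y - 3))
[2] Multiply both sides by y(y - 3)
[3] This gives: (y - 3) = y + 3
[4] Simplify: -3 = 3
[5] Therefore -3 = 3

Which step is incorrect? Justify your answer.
Step 3: This gives: (y - 3) = y + 3

Step 3 makes a sign error when clearing denominators. Multiplying -3/(y(y - 3)) by y(y - 3) gives -3, not +3. The correct result is (y - 3) = y - 3, which is trivially true, not (y - 3) = y + 3. (Step 1 is a valid identity: 1/(y - 3) - 3/(y(y - 3)) = (y - 3)/(y(y - 3)) = 1/y.)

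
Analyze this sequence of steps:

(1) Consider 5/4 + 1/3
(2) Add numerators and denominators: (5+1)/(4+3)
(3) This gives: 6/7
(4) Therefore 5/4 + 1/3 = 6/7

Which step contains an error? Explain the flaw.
Step 2: Add numerators and denominators: (5+1)/(4+3)

Step 2 incorrectly adds fractions by separately adding numerators and denominators. This is wrong. The correct method requires a common denominator: 5/4 + 1/3 = (5×3 + 1×4)/(4×3) = 19/12 = 19/12. The method used gives 6/7, which is different.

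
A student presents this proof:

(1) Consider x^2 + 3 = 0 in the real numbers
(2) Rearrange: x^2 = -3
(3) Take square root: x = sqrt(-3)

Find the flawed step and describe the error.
Step 3: Take square root: x = sqrt(-3)

Step 3 takes the square root of -3, which is negative. In the real number system, the square root of a negative number is undefined. The equation x^2 + 3 = 0 has no real solutions. Square roots of negative numbers only exist in the complex numbers.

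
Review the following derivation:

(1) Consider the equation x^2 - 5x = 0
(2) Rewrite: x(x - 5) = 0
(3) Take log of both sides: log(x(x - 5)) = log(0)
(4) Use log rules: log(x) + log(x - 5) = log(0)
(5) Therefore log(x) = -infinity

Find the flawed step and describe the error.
Step 3: Take log of both sides: log(x(x - 5)) = log(0)

Step 3 takes the logarithm of both sides, resulting in log(0) on the right side. The logarithm is only defined for positive numbers; log(0) is undefined (approaches negative infinity). This operation is invalid.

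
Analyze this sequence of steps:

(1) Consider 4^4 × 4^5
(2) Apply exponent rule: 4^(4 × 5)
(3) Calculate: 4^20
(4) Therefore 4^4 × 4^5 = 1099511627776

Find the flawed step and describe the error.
Step 2: Apply exponent rule: 4^(4 × 5)

Step 2 incorrectly states that a^b × a^c = a^(b×c). The correct rule is a^b × a^c = a^(b+c). The actual value is 4^4 × 4^5 = 4^9 = 262144, not 4^20 = 1099511627776.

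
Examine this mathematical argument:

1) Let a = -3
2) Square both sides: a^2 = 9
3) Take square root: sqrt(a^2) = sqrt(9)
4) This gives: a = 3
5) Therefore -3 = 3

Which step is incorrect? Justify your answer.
Step 4: This gives: a = 3

Step 4 incorrectly states that sqrt(a^2) = a. The correct identity is sqrt(a^2) = |a|. Since a = -3 < 0, we have sqrt(a^2) = |-3| = 3, not a = -3.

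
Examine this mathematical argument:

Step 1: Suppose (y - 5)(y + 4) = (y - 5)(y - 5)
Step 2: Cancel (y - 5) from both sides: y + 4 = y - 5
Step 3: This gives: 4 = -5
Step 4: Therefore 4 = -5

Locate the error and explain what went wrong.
Step 2: Cancel (y - 5) from both sides: y + 4 = y - 5

Step 2 cancels (y - 5) from both sides. This is only valid if (y - 5) ≠ 0, i.e., y ≠ 5. When y = 5, both sides equal zero regardless of the other factors. The correct approach requires considering y = 5 as a separate case.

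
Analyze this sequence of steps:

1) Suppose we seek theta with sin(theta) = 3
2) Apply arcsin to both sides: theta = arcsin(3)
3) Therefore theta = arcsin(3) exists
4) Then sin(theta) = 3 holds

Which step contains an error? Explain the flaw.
Step 2: Apply arcsin to both sides: theta = arcsin(3)

Step 2 applies arcsin to 3. However, arcsin(x) is only defined for x in [-1, 1] because sin(theta) can only produce values in that range. Since |3| > 1, arcsin(3) is undefined. There is no angle whose sine equals 3.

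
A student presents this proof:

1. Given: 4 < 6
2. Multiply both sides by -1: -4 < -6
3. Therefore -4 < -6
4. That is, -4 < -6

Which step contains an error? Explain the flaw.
Step 2: Multiply both sides by -1: -4 < -6

Step 2 multiplies both sides by -1 but fails to reverse the inequality sign. When multiplying (or dividing) an inequality by a negative number, the direction must be reversed. Since 4 < 6, we should get -4 > -6, i.e., -4 > -6.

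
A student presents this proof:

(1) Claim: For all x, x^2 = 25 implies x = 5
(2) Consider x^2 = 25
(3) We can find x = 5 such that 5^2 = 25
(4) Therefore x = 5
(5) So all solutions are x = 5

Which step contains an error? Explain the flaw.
Step 4: Therefore x = 5

Step 4 incorrectly concludes that x = 5 is the only solution. The proof shows that x = 5 is A solution (existence), but does not show it is the ONLY solution (uniqueness). In fact, x = -5 is also a solution since (-5)^2 = 25. Finding one solution doesn't prove there are no others.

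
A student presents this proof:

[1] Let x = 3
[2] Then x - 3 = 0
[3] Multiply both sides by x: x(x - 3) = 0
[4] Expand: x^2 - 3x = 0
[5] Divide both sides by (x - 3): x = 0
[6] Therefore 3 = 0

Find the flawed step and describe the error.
Step 5: Divide both sides by (x - 3): x = 0

Step 5 divides both sides by (x - 3). However, since x = 3, we have (x - 3) = 0. Division by zero is undefined, making this step invalid.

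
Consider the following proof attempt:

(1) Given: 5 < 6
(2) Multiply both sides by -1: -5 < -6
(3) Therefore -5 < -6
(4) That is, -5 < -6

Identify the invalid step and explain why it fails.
Step 2: Multiply both sides by -1: -5 < -6

Step 2 multiplies both sides by -1 but fails to reverse the inequality sign. When multiplying (or dividing) an inequality by a negative number, the direction must be reversed. Since 5 < 6, we should get -5 > -6, i.e., -5 > -6.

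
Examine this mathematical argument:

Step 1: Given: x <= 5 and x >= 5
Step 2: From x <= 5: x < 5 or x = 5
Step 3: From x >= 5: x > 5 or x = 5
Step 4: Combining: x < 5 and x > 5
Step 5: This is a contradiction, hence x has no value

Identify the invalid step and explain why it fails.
Step 4: Combining: x < 5 and x > 5

Step 4 incorrectly combines the conditions. From x <= 5 and x >= 5, the intersection is x = 5. The error treats the 'or' cases as 'and' requirements. The correct conclusion is that x = 5 is the unique solution, not that no solution exists.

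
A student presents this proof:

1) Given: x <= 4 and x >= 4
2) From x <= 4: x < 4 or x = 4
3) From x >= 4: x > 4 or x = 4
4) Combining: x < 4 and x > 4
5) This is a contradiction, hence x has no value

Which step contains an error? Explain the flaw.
Step 4: Combining: x < 4 and x > 4

Step 4 incorrectly combines the conditions. From x <= 4 and x >= 4, the intersection is x = 4. The error treats the 'or' cases as 'and' requirements. The correct conclusion is that x = 4 is the unique solution, not that no solution exists.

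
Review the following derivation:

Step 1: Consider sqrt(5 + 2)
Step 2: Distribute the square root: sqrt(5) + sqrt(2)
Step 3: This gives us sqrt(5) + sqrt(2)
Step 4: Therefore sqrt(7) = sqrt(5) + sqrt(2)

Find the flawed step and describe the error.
Step 2: Distribute the square root: sqrt(5) + sqrt(2)

Step 2 incorrectly 'distributes' the square root over addition. The square root function does not distribute: sqrt(a + b) ≠ sqrt(a) + sqrt(b). In fact, sqrt(5 + 2) = sqrt(7) ≈ 2.6458, while sqrt(5) + sqrt(2) ≈ 3.6503.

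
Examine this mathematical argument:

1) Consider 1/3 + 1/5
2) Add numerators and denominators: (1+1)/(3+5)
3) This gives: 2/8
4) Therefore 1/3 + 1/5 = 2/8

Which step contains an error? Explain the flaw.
Step 2: Add numerators and denominators: (1+1)/(3+5)

Step 2 incorrectly adds fractions by separately adding numerators and denominators. This is wrong. The correct method requires a common denominator: 1/3 + 1/5 = (1×5 + 1×3)/(3×5) = 8/15 = 8/15. The method used gives 2/8, which is different.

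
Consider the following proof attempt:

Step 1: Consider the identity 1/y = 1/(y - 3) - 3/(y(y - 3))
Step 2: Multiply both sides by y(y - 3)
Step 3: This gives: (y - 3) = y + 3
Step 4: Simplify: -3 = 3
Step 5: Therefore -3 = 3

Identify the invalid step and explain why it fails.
Step 3: This gives: (y - 3) = y + 3

Step 3 makes a sign error when clearing denominators. Multiplying -3/(y(y - 3)) by y(y - 3) gives -3, not +3. The correct result is (y - 3) = y - 3, which is trivially true, not (y - 3) = y + 3. (Step 1 is a valid identity: 1/(y - 3) - 3/(y(y - 3)) = (y - 3)/(y(y - 3)) = 1/y.)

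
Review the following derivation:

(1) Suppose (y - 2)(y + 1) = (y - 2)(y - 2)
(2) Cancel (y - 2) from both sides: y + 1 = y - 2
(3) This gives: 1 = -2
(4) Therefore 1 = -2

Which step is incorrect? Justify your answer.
Step 2: Cancel (y - 2) from both sides: y + 1 = y - 2

Step 2 cancels (y - 2) from both sides. This is only valid if (y - 2) ≠ 0, i.e., y ≠ 2. When y = 2, both sides equal zero regardless of the other factors. The correct approach requires considering y = 2 as a separate case.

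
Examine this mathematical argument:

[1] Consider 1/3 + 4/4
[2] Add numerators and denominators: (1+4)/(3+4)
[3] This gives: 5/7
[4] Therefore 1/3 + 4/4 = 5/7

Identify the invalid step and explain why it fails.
Step 2: Add numerators and denominators: (1+4)/(3+4)

Step 2 incorrectly adds fractions by separately adding numerators and denominators. This is wrong. The correct method requires a common denominator: 1/3 + 4/4 = (1×4 + 4×3)/(3×4) = 16/12 = 4/3. The method used gives 5/7, which is different.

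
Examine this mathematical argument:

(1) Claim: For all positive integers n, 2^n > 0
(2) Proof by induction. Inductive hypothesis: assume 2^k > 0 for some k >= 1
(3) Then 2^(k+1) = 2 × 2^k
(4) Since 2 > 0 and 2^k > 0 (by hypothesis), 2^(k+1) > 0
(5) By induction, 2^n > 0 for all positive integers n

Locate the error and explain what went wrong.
Step 5: By induction, 2^n > 0 for all positive integers n

Step 5 concludes the proof by induction, but no base case was ever established. A valid induction proof requires: (1) a base case proving 2^1 > 0, and (2) an inductive step showing IF 2^k > 0 THEN 2^(k+1) > 0. Steps 2-4 correctly establish the inductive step, but without the base case the conclusion in step 5 does not follow.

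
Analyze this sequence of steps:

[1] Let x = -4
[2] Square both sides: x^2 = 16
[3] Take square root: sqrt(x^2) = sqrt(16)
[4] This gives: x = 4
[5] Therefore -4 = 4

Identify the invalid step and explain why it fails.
Step 4: This gives: x = 4

Step 4 incorrectly states that sqrt(x^2) = x. The correct identity is sqrt(x^2) = |x|. Since x = -4 < 0, we have sqrt(x^2) = |-4| = 4, not x = -4.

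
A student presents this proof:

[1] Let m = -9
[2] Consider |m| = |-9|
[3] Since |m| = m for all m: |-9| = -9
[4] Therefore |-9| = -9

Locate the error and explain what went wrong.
Step 3: Since |m| = m for all m: |-9| = -9

Step 3 incorrectly states that |m| = m for all m. The correct definition is |m| = m when m >= 0, and |m| = -m when m < 0. Since -9 < 0, we have |-9| = -(-9) = 9, not -9.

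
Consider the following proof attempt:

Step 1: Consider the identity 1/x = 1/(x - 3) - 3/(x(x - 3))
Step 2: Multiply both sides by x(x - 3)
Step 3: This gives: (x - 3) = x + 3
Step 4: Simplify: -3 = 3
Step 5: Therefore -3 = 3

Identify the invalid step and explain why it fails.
Step 3: This gives: (x - 3) = x + 3

Step 3 makes a sign error when clearing denominators. Multiplying -3/(x(x - 3)) by x(x - 3) gives -3, not +3. The correct result is (x - 3) = x - 3, which is trivially true, not (x - 3) = x + 3. (Step 1 is a valid identity: 1/(x - 3) - 3/(x(x - 3)) = (x - 3)/(x(x - 3)) = 1/x.)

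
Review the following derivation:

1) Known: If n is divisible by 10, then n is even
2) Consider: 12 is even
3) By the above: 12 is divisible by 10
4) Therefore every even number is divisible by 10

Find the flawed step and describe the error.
Step 3: By the above: 12 is divisible by 10

Step 3 commits the fallacy of affirming the consequent. The known fact 'divisible by 10 → even' does NOT imply 'even → divisible by 10'. That would be the converse, which is false. For example, 12 is even but 12 ÷ 10 = 1.20, which is not an integer.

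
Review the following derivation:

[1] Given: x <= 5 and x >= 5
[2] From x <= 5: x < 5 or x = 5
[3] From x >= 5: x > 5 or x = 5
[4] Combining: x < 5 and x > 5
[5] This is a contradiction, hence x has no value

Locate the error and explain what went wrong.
Step 4: Combining: x < 5 and x > 5

Step 4 incorrectly combines the conditions. From x <= 5 and x >= 5, the intersection is x = 5. The error treats the 'or' cases as 'and' requirements. The correct conclusion is that x = 5 is the unique solution, not that no solution exists.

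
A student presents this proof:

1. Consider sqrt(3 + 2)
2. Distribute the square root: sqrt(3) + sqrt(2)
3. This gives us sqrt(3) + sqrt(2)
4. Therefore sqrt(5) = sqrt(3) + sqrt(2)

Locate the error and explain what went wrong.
Step 2: Distribute the square root: sqrt(3) + sqrt(2)

Step 2 incorrectly 'distributes' the square root over addition. The square root function does not distribute: sqrt(a + b) ≠ sqrt(a) + sqrt(b). In fact, sqrt(3 + 2) = sqrt(5) ≈ 2.2361, while sqrt(3) + sqrt(2) ≈ 3.1463.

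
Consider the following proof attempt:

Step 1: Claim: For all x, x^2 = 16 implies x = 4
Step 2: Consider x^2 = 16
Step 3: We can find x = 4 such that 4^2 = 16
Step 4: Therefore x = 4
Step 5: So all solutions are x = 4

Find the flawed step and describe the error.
Step 4: Therefore x = 4

Step 4 incorrectly concludes that x = 4 is the only solution. The proof shows that x = 4 is A solution (existence), but does not show it is the ONLY solution (uniqueness). In fact, x = -4 is also a solution since (-4)^2 = 16. Finding one solution doesn't prove there are no others.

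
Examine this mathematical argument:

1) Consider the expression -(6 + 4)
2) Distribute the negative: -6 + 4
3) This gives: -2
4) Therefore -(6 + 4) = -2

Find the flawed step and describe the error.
Step 2: Distribute the negative: -6 + 4

Step 2 incorrectly distributes the negative sign. The correct distribution is -(6 + 4) = -6 - 4 = -10. The negative must be applied to both terms, not just the first. The error treats -(6 + 4) as -6 + 4, which equals -2 instead of -10.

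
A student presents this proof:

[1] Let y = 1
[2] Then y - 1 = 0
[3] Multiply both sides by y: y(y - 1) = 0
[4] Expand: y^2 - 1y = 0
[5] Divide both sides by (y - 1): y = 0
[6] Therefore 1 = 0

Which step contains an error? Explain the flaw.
Step 5: Divide both sides by (y - 1): y = 0

Step 5 divides both sides by (y - 1). However, since y = 1, we have (y - 1) = 0. Division by zero is undefined, making this step invalid.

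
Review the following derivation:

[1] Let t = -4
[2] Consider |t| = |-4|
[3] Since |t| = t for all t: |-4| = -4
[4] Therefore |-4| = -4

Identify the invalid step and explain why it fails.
Step 3: Since |t| = t for all t: |-4| = -4

Step 3 incorrectly states that |t| = t for all t. The correct definition is |t| = t when t >= 0, and |t| = -t when t < 0. Since -4 < 0, we have |-4| = -(-4) = 4, not -4.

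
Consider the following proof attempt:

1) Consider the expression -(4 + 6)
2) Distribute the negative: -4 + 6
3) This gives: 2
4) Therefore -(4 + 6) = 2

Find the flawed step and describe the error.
Step 2: Distribute the negative: -4 + 6

Step 2 incorrectly distributes the negative sign. The correct distribution is -(4 + 6) = -4 - 6 = -10. The negative must be applied to both terms, not just the first. The error treats -(4 + 6) as -4 + 6, which equals 2 instead of -10.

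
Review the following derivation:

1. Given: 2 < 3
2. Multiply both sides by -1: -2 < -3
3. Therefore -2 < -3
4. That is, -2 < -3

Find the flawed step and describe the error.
Step 2: Multiply both sides by -1: -2 < -3

Step 2 multiplies both sides by -1 but fails to reverse the inequality sign. When multiplying (or dividing) an inequality by a negative number, the direction must be reversed. Since 2 < 3, we should get -2 > -3, i.e., -2 > -3.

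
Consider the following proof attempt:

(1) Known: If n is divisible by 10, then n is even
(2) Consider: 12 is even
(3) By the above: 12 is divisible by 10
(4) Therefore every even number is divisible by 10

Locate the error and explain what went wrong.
Step 3: By the above: 12 is divisible by 10

Step 3 commits the fallacy of affirming the consequent. The known fact 'divisible by 10 → even' does NOT imply 'even → divisible by 10'. That would be the converse, which is false. For example, 12 is even but 12 ÷ 10 = 1.20, which is not an integer.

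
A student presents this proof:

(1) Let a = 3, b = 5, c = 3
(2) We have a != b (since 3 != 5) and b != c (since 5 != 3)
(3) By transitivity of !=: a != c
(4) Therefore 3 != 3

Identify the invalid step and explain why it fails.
Step 3: By transitivity of !=: a != c

Step 3 incorrectly applies transitivity to the '!=' relation. Transitivity states: if a R b and b R c, then a R c. However, '!=' is not transitive. Counterexample: 3 != 5 and 5 != 3, but 3 = 3 (both equal 3). Transitivity holds for relations like <, <=, =, but not for !=.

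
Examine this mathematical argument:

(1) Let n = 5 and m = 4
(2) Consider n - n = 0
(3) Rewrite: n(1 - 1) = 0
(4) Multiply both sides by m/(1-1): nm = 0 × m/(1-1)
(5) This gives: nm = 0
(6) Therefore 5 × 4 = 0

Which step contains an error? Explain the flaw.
Step 4: Multiply both sides by m/(1-1): nm = 0 × m/(1-1)

Step 4 multiplies both sides by m/(1-1). However, 1-1 = 0, so this is multiplication by m/0, which is undefined. We cannot multiply by an undefined expression.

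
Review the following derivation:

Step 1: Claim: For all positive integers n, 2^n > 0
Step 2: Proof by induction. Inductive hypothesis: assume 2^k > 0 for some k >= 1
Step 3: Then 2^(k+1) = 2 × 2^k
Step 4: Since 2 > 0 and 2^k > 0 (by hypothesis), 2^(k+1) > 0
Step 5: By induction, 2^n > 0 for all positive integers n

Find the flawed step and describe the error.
Step 5: By induction, 2^n > 0 for all positive integers n

Step 5 concludes the proof by induction, but no base case was ever established. A valid induction proof requires: (1) a base case proving 2^1 > 0, and (2) an inductive step showing IF 2^k > 0 THEN 2^(k+1) > 0. Steps 2-4 correctly establish the inductive step, but without the base case the conclusion in step 5 does not follow.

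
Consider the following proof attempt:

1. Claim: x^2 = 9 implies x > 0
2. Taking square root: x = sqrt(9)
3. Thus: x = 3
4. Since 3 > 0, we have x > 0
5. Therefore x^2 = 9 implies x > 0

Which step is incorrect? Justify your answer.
Step 2: Taking square root: x = sqrt(9)

Step 2 takes the square root and assumes the positive root only. The equation x^2 = 9 actually has two solutions: x = 3 and x = -3. The proof silently assumes x > 0 without justification, then uses this assumption to conclude x > 0, which is circular. The counterexample x = -3 shows the claim is false.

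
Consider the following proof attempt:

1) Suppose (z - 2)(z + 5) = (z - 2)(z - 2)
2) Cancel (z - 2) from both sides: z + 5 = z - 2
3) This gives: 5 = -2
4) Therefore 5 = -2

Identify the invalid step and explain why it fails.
Step 2: Cancel (z - 2) from both sides: z + 5 = z - 2

Step 2 cancels (z - 2) from both sides. This is only valid if (z - 2) ≠ 0, i.e., z ≠ 2. When z = 2, both sides equal zero regardless of the other factors. The correct approach requires considering z = 2 as a separate case.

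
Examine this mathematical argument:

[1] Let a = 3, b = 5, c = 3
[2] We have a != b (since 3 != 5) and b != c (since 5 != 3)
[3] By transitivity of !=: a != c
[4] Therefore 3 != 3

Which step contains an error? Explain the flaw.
Step 3: By transitivity of !=: a != c

Step 3 incorrectly applies transitivity to the '!=' relation. Transitivity states: if a R b and b R c, then a R c. However, '!=' is not transitive. Counterexample: 3 != 5 and 5 != 3, but 3 = 3 (both equal 3). Transitivity holds for relations like <, <=, =, but not for !=.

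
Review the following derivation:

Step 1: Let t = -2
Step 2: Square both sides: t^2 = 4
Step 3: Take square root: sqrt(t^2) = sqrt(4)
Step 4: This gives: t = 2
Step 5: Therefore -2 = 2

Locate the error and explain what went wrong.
Step 4: This gives: t = 2

Step 4 incorrectly states that sqrt(t^2) = t. The correct identity is sqrt(t^2) = |t|. Since t = -2 < 0, we have sqrt(t^2) = |-2| = 2, not t = -2.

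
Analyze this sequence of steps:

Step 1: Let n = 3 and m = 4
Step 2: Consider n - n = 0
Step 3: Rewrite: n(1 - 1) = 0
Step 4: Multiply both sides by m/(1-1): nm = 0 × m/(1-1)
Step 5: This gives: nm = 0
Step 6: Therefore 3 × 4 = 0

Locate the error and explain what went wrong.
Step 4: Multiply both sides by m/(1-1): nm = 0 × m/(1-1)

Step 4 multiplies both sides by m/(1-1). However, 1-1 = 0, so this is multiplication by m/0, which is undefined. We cannot multiply by an undefined expression.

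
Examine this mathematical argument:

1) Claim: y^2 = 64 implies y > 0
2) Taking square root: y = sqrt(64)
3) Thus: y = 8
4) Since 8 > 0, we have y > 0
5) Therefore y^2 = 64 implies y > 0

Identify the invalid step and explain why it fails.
Step 2: Taking square root: y = sqrt(64)

Step 2 takes the square root and assumes the positive root only. The equation y^2 = 64 actually has two solutions: y = 8 and y = -8. The proof silently assumes y > 0 without justification, then uses this assumption to conclude y > 0, which is circular. The counterexample y = -8 shows the claim is false.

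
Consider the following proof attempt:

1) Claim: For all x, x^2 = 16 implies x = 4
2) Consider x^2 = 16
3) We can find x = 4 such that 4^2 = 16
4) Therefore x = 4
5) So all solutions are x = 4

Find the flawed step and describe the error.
Step 4: Therefore x = 4

Step 4 incorrectly concludes that x = 4 is the only solution. The proof shows that x = 4 is A solution (existence), but does not show it is the ONLY solution (uniqueness). In fact, x = -4 is also a solution since (-4)^2 = 16. Finding one solution doesn't prove there are no others.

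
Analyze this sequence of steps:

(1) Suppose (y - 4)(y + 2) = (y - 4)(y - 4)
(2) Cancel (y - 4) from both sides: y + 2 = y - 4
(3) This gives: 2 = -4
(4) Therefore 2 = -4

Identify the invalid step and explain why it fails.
Step 2: Cancel (y - 4) from both sides: y + 2 = y - 4

Step 2 cancels (y - 4) from both sides. This is only valid if (y - 4) ≠ 0, i.e., y ≠ 4. When y = 4, both sides equal zero regardless of the other factors. The correct approach requires considering y = 4 as a separate case.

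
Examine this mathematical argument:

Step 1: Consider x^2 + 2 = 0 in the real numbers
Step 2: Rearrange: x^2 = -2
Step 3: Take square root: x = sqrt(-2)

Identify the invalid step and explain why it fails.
Step 3: Take square root: x = sqrt(-2)

Step 3 takes the square root of -2, which is negative. In the real number system, the square root of a negative number is undefined. The equation x^2 + 2 = 0 has no real solutions. Square roots of negative numbers only exist in the complex numbers.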